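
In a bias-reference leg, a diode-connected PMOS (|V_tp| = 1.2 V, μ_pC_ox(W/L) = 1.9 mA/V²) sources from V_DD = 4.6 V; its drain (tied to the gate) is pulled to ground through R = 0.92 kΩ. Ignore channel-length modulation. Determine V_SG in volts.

With gate tied to drain, V_SG = V_SD ≥ V_SG − |V_tp|, so the device is in saturation.
KCL at the drain: ½ k_p (V_SG − |V_tp|)² = (V_DD − V_SG)/R.
Let x = V_SG − 1.2. Then 0.874 x² + x − 3.4 = 0, giving x = 1.48 V (positive root), so V_SG = 2.68 V.
I_D = (V_DD − V_SG)/R = (4.6 − 2.68) / 0.92 = 2.09 mA.

V_SG = 2.68 V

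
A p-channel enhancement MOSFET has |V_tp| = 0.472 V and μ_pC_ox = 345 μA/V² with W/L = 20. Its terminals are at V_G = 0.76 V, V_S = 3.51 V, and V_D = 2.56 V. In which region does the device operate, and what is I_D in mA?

V_SG = V_S − V_G = 3.51 − 0.76 = 2.75 V; V_SD = V_S − V_D = 3.51 − 2.56 = 0.95 V.
k_p = μ_pC_ox · (W/L) = 6.9 mA/V².
V_ov = V_SG − |V_tp| = 2.75 − 0.472 = 2.28 V.
Since V_SD = 0.95 V < V_ov = 2.28 V, the device is in the triode region.
I_D = k_p [V_ov · V_SD − ½ V_SD²] = 6.9 × [2.28 × 0.95 − 0.5 × 0.95²] = 11.8 mA.

Triode; I_D = 11.8 mA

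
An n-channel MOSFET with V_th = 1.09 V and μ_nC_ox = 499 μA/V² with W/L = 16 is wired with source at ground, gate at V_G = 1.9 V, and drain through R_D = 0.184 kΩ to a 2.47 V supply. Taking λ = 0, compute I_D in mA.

I_D = 2.62 mA

V_GS = V_G = 1.9 V, so V_ov = 1.9 − 1.09 = 0.81 V.
k_n = μ_nC_ox · (W/L) = 7.984 mA/V².
Assume saturation: I_D = ½ k_n V_ov² = 0.5 × 7.984 × 0.81² = 2.62 mA, giving V_DS = V_DD − I_D R_D = 2.47 − 2.62 × 0.184 = 1.99 V.
V_DS = 1.99 V ≥ V_ov = 0.81 V, confirming saturation.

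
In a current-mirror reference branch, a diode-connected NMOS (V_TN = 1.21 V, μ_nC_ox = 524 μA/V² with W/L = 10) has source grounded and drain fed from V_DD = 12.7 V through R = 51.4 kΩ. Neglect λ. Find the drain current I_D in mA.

With gate tied to drain, V_GS = V_DS ≥ V_GS − V_TN, so the device is in saturation.
k_n = μ_nC_ox · (W/L) = 5.24 mA/V².
KCL at the drain: ½ k_n (V_GS − V_TN)² = (V_DD − V_GS)/R.
Let x = V_GS − 1.21. Then 135 x² + x − 11.49 = 0, giving x = 0.288 V (positive root), so V_GS = 1.5 V.
I_D = (V_DD − V_GS)/R = (12.7 − 1.5) / 51.4 = 0.218 mA.

I_D = 0.218 mA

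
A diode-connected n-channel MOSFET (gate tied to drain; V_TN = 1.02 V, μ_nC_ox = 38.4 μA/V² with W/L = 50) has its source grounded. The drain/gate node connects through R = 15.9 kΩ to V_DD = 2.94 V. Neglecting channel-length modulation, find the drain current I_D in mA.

I_D = 0.100 mA

With gate tied to drain, V_GS = V_DS ≥ V_GS − V_TN, so the device is in saturation.
k_n = μ_nC_ox · (W/L) = 1.92 mA/V².
KCL at the drain: ½ k_n (V_GS − V_TN)² = (V_DD − V_GS)/R.
Let x = V_GS − 1.02. Then 15.3 x² + x − 1.92 = 0, giving x = 0.323 V (positive root), so V_GS = 1.34 V.
I_D = (V_DD − V_GS)/R = (2.94 − 1.34) / 15.9 = 0.1 mA.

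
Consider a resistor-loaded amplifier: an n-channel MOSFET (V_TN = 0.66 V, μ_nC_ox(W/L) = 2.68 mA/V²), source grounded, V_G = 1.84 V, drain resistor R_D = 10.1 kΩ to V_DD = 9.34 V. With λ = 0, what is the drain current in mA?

V_GS = V_G = 1.84 V, so V_ov = 1.84 − 0.66 = 1.18 V.
Assume saturation: I_D = ½ k_n V_ov² = 0.5 × 2.68 × 1.18² = 1.87 mA, giving V_DS = V_DD − I_D R_D = 9.34 − 1.87 × 10.1 = -9.5 V.
But -9.5 V < V_ov = 1.18 V, so the device is actually in triode.
In triode I_D = k_n[V_ov V_DS − ½ V_DS²] and I_D = (V_DD − V_DS)/R_D. Equating: 13.5 V_DS² − 32.94 V_DS + 9.34 = 0, giving V_DS = 0.328 V (the root below V_ov).
I_D = (9.34 − 0.328) / 10.1 = 0.892 mA.

I_D = 0.892 mA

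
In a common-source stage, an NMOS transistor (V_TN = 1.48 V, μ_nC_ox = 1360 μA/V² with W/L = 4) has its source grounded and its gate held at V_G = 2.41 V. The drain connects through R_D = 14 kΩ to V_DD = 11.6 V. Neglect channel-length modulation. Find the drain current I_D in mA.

I_D = 0.816 mA

V_GS = V_G = 2.41 V, so V_ov = 2.41 − 1.48 = 0.93 V.
k_n = μ_nC_ox · (W/L) = 5.44 mA/V².
Assume saturation: I_D = ½ k_n V_ov² = 0.5 × 5.44 × 0.93² = 2.35 mA, giving V_DS = V_DD − I_D R_D = 11.6 − 2.35 × 14 = -21.3 V.
But -21.3 V < V_ov = 0.93 V, so the device is actually in triode.
In triode I_D = k_n[V_ov V_DS − ½ V_DS²] and I_D = (V_DD − V_DS)/R_D. Equating: 38.1 V_DS² − 71.83 V_DS + 11.6 = 0, giving V_DS = 0.178 V (the root below V_ov).
I_D = (11.6 − 0.178) / 14 = 0.816 mA.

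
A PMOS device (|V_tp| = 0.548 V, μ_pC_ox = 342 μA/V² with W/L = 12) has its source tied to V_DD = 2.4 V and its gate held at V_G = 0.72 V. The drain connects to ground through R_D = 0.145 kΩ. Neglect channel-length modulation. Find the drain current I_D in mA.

V_SG = V_DD − V_G = 2.4 − 0.72 = 1.68 V, so V_ov = 1.68 − 0.548 = 1.13 V.
k_p = μ_pC_ox · (W/L) = 4.104 mA/V².
Assume saturation: I_D = ½ k_p V_ov² = 0.5 × 4.104 × 1.13² = 2.63 mA, giving V_SD = V_DD − I_D R_D = 2.4 − 2.63 × 0.145 = 2.02 V.
V_SD = 2.02 V ≥ V_ov = 1.13 V, confirming saturation.

I_D = 2.63 mA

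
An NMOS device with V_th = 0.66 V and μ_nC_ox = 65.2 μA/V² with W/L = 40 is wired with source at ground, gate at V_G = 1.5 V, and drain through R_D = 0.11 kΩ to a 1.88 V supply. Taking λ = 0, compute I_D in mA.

V_GS = V_G = 1.5 V, so V_ov = 1.5 − 0.66 = 0.84 V.
k_n = μ_nC_ox · (W/L) = 2.608 mA/V².
Assume saturation: I_D = ½ k_n V_ov² = 0.5 × 2.608 × 0.84² = 0.92 mA, giving V_DS = V_DD − I_D R_D = 1.88 − 0.92 × 0.11 = 1.78 V.
V_DS = 1.78 V ≥ V_ov = 0.84 V, confirming saturation.

I_D = 0.920 mA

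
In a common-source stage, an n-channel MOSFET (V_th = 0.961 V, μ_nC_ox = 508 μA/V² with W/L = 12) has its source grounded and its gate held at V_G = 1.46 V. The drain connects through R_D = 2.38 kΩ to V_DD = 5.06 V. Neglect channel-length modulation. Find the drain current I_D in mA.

I_D = 0.759 mA

V_GS = V_G = 1.46 V, so V_ov = 1.46 − 0.961 = 0.499 V.
k_n = μ_nC_ox · (W/L) = 6.096 mA/V².
Assume saturation: I_D = ½ k_n V_ov² = 0.5 × 6.096 × 0.499² = 0.759 mA, giving V_DS = V_DD − I_D R_D = 5.06 − 0.759 × 2.38 = 3.25 V.
V_DS = 3.25 V ≥ V_ov = 0.499 V, confirming saturation.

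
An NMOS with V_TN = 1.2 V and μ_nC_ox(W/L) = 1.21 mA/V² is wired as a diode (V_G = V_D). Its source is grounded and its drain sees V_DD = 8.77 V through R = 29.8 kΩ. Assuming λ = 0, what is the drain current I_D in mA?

With gate tied to drain, V_GS = V_DS ≥ V_GS − V_TN, so the device is in saturation.
KCL at the drain: ½ k_n (V_GS − V_TN)² = (V_DD − V_GS)/R.
Let x = V_GS − 1.2. Then 18 x² + x − 7.57 = 0, giving x = 0.621 V (positive root), so V_GS = 1.82 V.
I_D = (V_DD − V_GS)/R = (8.77 − 1.82) / 29.8 = 0.233 mA.

I_D = 0.233 mA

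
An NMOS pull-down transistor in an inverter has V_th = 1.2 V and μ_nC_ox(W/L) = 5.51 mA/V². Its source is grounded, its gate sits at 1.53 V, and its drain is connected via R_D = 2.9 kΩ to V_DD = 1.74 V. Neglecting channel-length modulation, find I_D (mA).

I_D = 0.300 mA

V_GS = V_G = 1.53 V, so V_ov = 1.53 − 1.2 = 0.33 V.
Assume saturation: I_D = ½ k_n V_ov² = 0.5 × 5.51 × 0.33² = 0.3 mA, giving V_DS = V_DD − I_D R_D = 1.74 − 0.3 × 2.9 = 0.87 V.
V_DS = 0.87 V ≥ V_ov = 0.33 V, confirming saturation.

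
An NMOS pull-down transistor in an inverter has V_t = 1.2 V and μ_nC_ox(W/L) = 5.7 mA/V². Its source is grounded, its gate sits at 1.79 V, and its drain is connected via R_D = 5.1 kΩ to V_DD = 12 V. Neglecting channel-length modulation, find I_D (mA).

V_GS = V_G = 1.79 V, so V_ov = 1.79 − 1.2 = 0.59 V.
Assume saturation: I_D = ½ k_n V_ov² = 0.5 × 5.7 × 0.59² = 0.992 mA, giving V_DS = V_DD − I_D R_D = 12 − 0.992 × 5.1 = 6.94 V.
V_DS = 6.94 V ≥ V_ov = 0.59 V, confirming saturation.

I_D = 0.992 mA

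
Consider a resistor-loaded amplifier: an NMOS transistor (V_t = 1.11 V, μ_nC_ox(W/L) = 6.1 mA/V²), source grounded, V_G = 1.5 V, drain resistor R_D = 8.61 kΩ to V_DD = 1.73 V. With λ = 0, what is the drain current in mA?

I_D = 0.190 mA

V_GS = V_G = 1.5 V, so V_ov = 1.5 − 1.11 = 0.39 V.
Assume saturation: I_D = ½ k_n V_ov² = 0.5 × 6.1 × 0.39² = 0.464 mA, giving V_DS = V_DD − I_D R_D = 1.73 − 0.464 × 8.61 = -2.26 V.
But -2.26 V < V_ov = 0.39 V, so the device is actually in triode.
In triode I_D = k_n[V_ov V_DS − ½ V_DS²] and I_D = (V_DD − V_DS)/R_D. Equating: 26.3 V_DS² − 21.48 V_DS + 1.73 = 0, giving V_DS = 0.0906 V (the root below V_ov).
I_D = (1.73 − 0.0906) / 8.61 = 0.19 mA.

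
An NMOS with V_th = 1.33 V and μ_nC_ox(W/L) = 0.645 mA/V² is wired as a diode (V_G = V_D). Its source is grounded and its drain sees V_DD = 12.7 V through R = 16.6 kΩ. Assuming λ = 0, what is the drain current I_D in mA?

With gate tied to drain, V_GS = V_DS ≥ V_GS − V_th, so the device is in saturation.
KCL at the drain: ½ k_n (V_GS − V_th)² = (V_DD − V_GS)/R.
Let x = V_GS − 1.33. Then 5.35 x² + x − 11.37 = 0, giving x = 1.37 V (positive root), so V_GS = 2.7 V.
I_D = (V_DD − V_GS)/R = (12.7 − 2.7) / 16.6 = 0.603 mA.

I_D = 0.603 mA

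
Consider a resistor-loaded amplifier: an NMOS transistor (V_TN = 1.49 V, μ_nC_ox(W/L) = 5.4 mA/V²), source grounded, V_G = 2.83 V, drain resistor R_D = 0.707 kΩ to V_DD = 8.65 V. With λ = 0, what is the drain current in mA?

V_GS = V_G = 2.83 V, so V_ov = 2.83 − 1.49 = 1.34 V.
Assume saturation: I_D = ½ k_n V_ov² = 0.5 × 5.4 × 1.34² = 4.85 mA, giving V_DS = V_DD − I_D R_D = 8.65 − 4.85 × 0.707 = 5.22 V.
V_DS = 5.22 V ≥ V_ov = 1.34 V, confirming saturation.

I_D = 4.85 mA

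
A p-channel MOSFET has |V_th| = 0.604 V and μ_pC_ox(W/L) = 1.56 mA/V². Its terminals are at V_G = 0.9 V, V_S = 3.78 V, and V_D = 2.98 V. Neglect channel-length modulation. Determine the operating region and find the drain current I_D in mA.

Triode; I_D = 2.34 mA

V_SG = V_S − V_G = 3.78 − 0.9 = 2.88 V; V_SD = V_S − V_D = 3.78 − 2.98 = 0.8 V.
V_ov = V_SG − |V_th| = 2.88 − 0.604 = 2.28 V.
Since V_SD = 0.8 V < V_ov = 2.28 V, the device is in the triode region.
I_D = k_p [V_ov · V_SD − ½ V_SD²] = 1.56 × [2.28 × 0.8 − 0.5 × 0.8²] = 2.34 mA.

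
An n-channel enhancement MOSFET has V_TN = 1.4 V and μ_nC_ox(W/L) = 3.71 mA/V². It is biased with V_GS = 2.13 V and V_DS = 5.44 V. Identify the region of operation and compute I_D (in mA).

Saturation; I_D = 0.989 mA

V_ov = V_GS − V_TN = 2.13 − 1.4 = 0.73 V.
Since V_DS = 5.44 V ≥ V_ov = 0.73 V, the device is in saturation.
I_D = ½ k_n V_ov² = 0.5 × 3.71 × 0.73² = 0.989 mA.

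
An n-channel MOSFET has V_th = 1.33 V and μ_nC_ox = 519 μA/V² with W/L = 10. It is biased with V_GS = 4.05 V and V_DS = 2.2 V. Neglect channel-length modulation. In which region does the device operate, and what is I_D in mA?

k_n = μ_nC_ox · (W/L) = 5.19 mA/V².
V_ov = V_GS − V_th = 4.05 − 1.33 = 2.72 V.
Since V_DS = 2.2 V < V_ov = 2.72 V, the device is in the triode region.
I_D = k_n [V_ov · V_DS − ½ V_DS²] = 5.19 × [2.72 × 2.2 − 0.5 × 2.2²] = 18.5 mA.

Triode; I_D = 18.5 mA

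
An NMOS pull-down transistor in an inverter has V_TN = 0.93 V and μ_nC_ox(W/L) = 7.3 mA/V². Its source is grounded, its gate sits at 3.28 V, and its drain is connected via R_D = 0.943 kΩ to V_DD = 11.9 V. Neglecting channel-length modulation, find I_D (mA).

I_D = 11.7 mA

V_GS = V_G = 3.28 V, so V_ov = 3.28 − 0.93 = 2.35 V.
Assume saturation: I_D = ½ k_n V_ov² = 0.5 × 7.3 × 2.35² = 20.2 mA, giving V_DS = V_DD − I_D R_D = 11.9 − 20.2 × 0.943 = -7.11 V.
But -7.11 V < V_ov = 2.35 V, so the device is actually in triode.
In triode I_D = k_n[V_ov V_DS − ½ V_DS²] and I_D = (V_DD − V_DS)/R_D. Equating: 3.44 V_DS² − 17.18 V_DS + 11.9 = 0, giving V_DS = 0.831 V (the root below V_ov).
I_D = (11.9 − 0.831) / 0.943 = 11.7 mA.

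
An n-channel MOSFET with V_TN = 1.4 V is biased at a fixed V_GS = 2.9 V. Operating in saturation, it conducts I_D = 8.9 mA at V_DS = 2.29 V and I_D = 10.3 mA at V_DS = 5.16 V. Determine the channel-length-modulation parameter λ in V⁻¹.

λ = 0.0627 V⁻¹

With V_GS fixed, I_D ∝ (1 + λ V_DS) in saturation, so I_D2/I_D1 = (1 + λ V_DS2)/(1 + λ V_DS1).
10.3/8.9 = 1.157 = (1 + 5.16 λ)/(1 + 2.29 λ).
Solving: λ (I_D1 V_DS2 − I_D2 V_DS1) = I_D2 − I_D1, so λ = (10.3 − 8.9) / (8.9 × 5.16 − 10.3 × 2.29) = 1.4 / 22.3 = 0.0627 V⁻¹.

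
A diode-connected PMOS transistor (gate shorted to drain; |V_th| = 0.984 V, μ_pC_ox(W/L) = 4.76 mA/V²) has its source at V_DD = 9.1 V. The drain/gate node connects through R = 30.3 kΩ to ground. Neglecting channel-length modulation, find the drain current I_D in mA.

With gate tied to drain, V_SG = V_SD ≥ V_SG − |V_th|, so the device is in saturation.
KCL at the drain: ½ k_p (V_SG − |V_th|)² = (V_DD − V_SG)/R.
Let x = V_SG − 0.984. Then 72.1 x² + x − 8.116 = 0, giving x = 0.329 V (positive root), so V_SG = 1.31 V.
I_D = (V_DD − V_SG)/R = (9.1 − 1.31) / 30.3 = 0.257 mA.

I_D = 0.257 mA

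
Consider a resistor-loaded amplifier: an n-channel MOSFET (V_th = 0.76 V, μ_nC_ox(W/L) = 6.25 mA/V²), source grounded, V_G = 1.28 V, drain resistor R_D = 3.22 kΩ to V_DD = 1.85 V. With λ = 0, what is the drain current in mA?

I_D = 0.514 mA

V_GS = V_G = 1.28 V, so V_ov = 1.28 − 0.76 = 0.52 V.
Assume saturation: I_D = ½ k_n V_ov² = 0.5 × 6.25 × 0.52² = 0.845 mA, giving V_DS = V_DD − I_D R_D = 1.85 − 0.845 × 3.22 = -0.871 V.
But -0.871 V < V_ov = 0.52 V, so the device is actually in triode.
In triode I_D = k_n[V_ov V_DS − ½ V_DS²] and I_D = (V_DD − V_DS)/R_D. Equating: 10.1 V_DS² − 11.46 V_DS + 1.85 = 0, giving V_DS = 0.195 V (the root below V_ov).
I_D = (1.85 − 0.195) / 3.22 = 0.514 mA.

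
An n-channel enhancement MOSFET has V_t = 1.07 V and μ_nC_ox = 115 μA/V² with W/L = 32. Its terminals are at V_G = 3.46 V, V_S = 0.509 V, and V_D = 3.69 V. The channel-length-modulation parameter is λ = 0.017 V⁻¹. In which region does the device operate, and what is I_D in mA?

V_GS = V_G − V_S = 3.46 − 0.509 = 2.95 V; V_DS = V_D − V_S = 3.69 − 0.509 = 3.18 V.
k_n = μ_nC_ox · (W/L) = 3.68 mA/V².
V_ov = V_GS − V_t = 2.95 − 1.07 = 1.88 V.
Since V_DS = 3.18 V ≥ V_ov = 1.88 V, the device is in saturation.
I_D = ½ k_n V_ov² (1 + λ V_DS) = 0.5 × 3.68 × 1.88² × (1 + 0.017 × 3.18) = 6.86 mA.

Saturation; I_D = 6.86 mA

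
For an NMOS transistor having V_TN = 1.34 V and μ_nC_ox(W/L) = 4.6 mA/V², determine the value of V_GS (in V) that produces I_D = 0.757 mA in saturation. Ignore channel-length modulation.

V_GS = 1.91 V

In saturation I_D = ½ k_n (V_GS − V_TN)², so V_GS − V_TN = √(2 I_D / k_n) = √(2 × 0.757 / 4.6) = 0.574 V.
V_GS = 1.34 + 0.574 = 1.91 V.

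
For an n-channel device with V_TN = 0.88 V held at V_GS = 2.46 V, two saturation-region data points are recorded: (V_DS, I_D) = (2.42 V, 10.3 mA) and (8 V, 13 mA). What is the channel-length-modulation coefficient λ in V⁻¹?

λ = 0.0530 V⁻¹

With V_GS fixed, I_D ∝ (1 + λ V_DS) in saturation, so I_D2/I_D1 = (1 + λ V_DS2)/(1 + λ V_DS1).
13/10.3 = 1.262 = (1 + 8 λ)/(1 + 2.42 λ).
Solving: λ (I_D1 V_DS2 − I_D2 V_DS1) = I_D2 − I_D1, so λ = (13 − 10.3) / (10.3 × 8 − 13 × 2.42) = 2.7 / 50.9 = 0.053 V⁻¹.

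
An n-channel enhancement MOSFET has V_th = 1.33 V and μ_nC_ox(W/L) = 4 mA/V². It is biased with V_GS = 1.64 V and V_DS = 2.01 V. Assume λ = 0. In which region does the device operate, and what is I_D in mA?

V_ov = V_GS − V_th = 1.64 − 1.33 = 0.31 V.
Since V_DS = 2.01 V ≥ V_ov = 0.31 V, the device is in saturation.
I_D = ½ k_n V_ov² = 0.5 × 4 × 0.31² = 0.192 mA.

Saturation; I_D = 0.192 mA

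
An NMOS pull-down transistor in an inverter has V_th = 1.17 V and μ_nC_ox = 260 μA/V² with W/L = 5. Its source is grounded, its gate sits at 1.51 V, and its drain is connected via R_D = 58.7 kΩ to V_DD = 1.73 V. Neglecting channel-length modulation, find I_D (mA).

V_GS = V_G = 1.51 V, so V_ov = 1.51 − 1.17 = 0.34 V.
k_n = μ_nC_ox · (W/L) = 1.3 mA/V².
Assume saturation: I_D = ½ k_n V_ov² = 0.5 × 1.3 × 0.34² = 0.0751 mA, giving V_DS = V_DD − I_D R_D = 1.73 − 0.0751 × 58.7 = -2.68 V.
But -2.68 V < V_ov = 0.34 V, so the device is actually in triode.
In triode I_D = k_n[V_ov V_DS − ½ V_DS²] and I_D = (V_DD − V_DS)/R_D. Equating: 38.2 V_DS² − 26.95 V_DS + 1.73 = 0, giving V_DS = 0.0714 V (the root below V_ov).
I_D = (1.73 − 0.0714) / 58.7 = 0.0283 mA.

I_D = 0.0283 mA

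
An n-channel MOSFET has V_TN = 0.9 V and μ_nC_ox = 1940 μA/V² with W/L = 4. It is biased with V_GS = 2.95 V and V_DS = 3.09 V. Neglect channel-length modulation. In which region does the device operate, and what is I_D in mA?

Saturation; I_D = 16.3 mA

k_n = μ_nC_ox · (W/L) = 7.76 mA/V².
V_ov = V_GS − V_TN = 2.95 − 0.9 = 2.05 V.
Since V_DS = 3.09 V ≥ V_ov = 2.05 V, the device is in saturation.
I_D = ½ k_n V_ov² = 0.5 × 7.76 × 2.05² = 16.3 mA.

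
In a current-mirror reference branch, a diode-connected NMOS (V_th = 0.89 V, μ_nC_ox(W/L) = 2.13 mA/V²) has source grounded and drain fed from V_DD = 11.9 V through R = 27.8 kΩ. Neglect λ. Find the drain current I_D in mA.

I_D = 0.375 mA

With gate tied to drain, V_GS = V_DS ≥ V_GS − V_th, so the device is in saturation.
KCL at the drain: ½ k_n (V_GS − V_th)² = (V_DD − V_GS)/R.
Let x = V_GS − 0.89. Then 29.6 x² + x − 11.01 = 0, giving x = 0.593 V (positive root), so V_GS = 1.48 V.
I_D = (V_DD − V_GS)/R = (11.9 − 1.48) / 27.8 = 0.375 mA.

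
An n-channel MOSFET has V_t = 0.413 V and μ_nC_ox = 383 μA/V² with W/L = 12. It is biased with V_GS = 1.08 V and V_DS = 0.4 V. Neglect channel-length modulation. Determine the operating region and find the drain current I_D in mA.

Triode; I_D = 0.859 mA

k_n = μ_nC_ox · (W/L) = 4.596 mA/V².
V_ov = V_GS − V_t = 1.08 − 0.413 = 0.667 V.
Since V_DS = 0.4 V < V_ov = 0.667 V, the device is in the triode region.
I_D = k_n [V_ov · V_DS − ½ V_DS²] = 4.596 × [0.667 × 0.4 − 0.5 × 0.4²] = 0.859 mA.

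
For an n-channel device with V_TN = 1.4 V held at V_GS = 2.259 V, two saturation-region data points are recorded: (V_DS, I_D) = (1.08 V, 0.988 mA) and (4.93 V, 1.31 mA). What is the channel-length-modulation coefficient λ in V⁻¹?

λ = 0.0932 V⁻¹

With V_GS fixed, I_D ∝ (1 + λ V_DS) in saturation, so I_D2/I_D1 = (1 + λ V_DS2)/(1 + λ V_DS1).
1.31/0.988 = 1.326 = (1 + 4.93 λ)/(1 + 1.08 λ).
Solving: λ (I_D1 V_DS2 − I_D2 V_DS1) = I_D2 − I_D1, so λ = (1.31 − 0.988) / (0.988 × 4.93 − 1.31 × 1.08) = 0.322 / 3.46 = 0.0932 V⁻¹.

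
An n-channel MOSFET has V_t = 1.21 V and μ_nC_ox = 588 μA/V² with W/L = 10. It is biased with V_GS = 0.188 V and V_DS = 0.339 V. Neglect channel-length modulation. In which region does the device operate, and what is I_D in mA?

V_GS = 0.188 V < V_t = 1.21 V, so the transistor is in cutoff.

Cutoff; I_D = 0 mA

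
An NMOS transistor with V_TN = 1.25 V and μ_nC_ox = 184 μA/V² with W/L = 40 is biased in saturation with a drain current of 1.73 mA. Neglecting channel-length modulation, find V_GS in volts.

V_GS = 1.94 V

k_n = μ_nC_ox · (W/L) = 7.36 mA/V².
In saturation I_D = ½ k_n (V_GS − V_TN)², so V_GS − V_TN = √(2 I_D / k_n) = √(2 × 1.73 / 7.36) = 0.686 V.
V_GS = 1.25 + 0.686 = 1.94 V.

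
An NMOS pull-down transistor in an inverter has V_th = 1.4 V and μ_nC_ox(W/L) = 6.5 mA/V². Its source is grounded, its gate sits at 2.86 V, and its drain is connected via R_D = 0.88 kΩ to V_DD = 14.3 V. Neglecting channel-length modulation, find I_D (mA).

I_D = 6.93 mA

V_GS = V_G = 2.86 V, so V_ov = 2.86 − 1.4 = 1.46 V.
Assume saturation: I_D = ½ k_n V_ov² = 0.5 × 6.5 × 1.46² = 6.93 mA, giving V_DS = V_DD − I_D R_D = 14.3 − 6.93 × 0.88 = 8.2 V.
V_DS = 8.2 V ≥ V_ov = 1.46 V, confirming saturation.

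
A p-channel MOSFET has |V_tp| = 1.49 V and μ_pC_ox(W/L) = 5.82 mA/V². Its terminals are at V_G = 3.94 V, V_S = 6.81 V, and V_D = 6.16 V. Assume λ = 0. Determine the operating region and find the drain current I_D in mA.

V_SG = V_S − V_G = 6.81 − 3.94 = 2.87 V; V_SD = V_S − V_D = 6.81 − 6.16 = 0.65 V.
V_ov = V_SG − |V_tp| = 2.87 − 1.49 = 1.38 V.
Since V_SD = 0.65 V < V_ov = 1.38 V, the device is in the triode region.
I_D = k_p [V_ov · V_SD − ½ V_SD²] = 5.82 × [1.38 × 0.65 − 0.5 × 0.65²] = 3.99 mA.

Triode; I_D = 3.99 mA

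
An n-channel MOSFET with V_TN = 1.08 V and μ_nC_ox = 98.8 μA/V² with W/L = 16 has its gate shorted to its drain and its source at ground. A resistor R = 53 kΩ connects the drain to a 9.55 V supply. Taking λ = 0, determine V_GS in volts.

With gate tied to drain, V_GS = V_DS ≥ V_GS − V_TN, so the device is in saturation.
k_n = μ_nC_ox · (W/L) = 1.581 mA/V².
KCL at the drain: ½ k_n (V_GS − V_TN)² = (V_DD − V_GS)/R.
Let x = V_GS − 1.08. Then 41.9 x² + x − 8.47 = 0, giving x = 0.438 V (positive root), so V_GS = 1.52 V.
I_D = (V_DD − V_GS)/R = (9.55 − 1.52) / 53 = 0.152 mA.

V_GS = 1.52 V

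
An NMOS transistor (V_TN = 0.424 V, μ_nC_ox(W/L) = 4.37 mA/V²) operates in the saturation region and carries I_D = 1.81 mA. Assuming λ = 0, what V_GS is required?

V_GS = 1.33 V

In saturation I_D = ½ k_n (V_GS − V_TN)², so V_GS − V_TN = √(2 I_D / k_n) = √(2 × 1.81 / 4.37) = 0.91 V.
V_GS = 0.424 + 0.91 = 1.33 V.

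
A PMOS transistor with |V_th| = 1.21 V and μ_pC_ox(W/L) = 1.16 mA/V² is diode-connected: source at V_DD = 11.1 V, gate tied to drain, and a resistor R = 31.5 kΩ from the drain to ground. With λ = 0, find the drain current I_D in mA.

I_D = 0.291 mA

With gate tied to drain, V_SG = V_SD ≥ V_SG − |V_th|, so the device is in saturation.
KCL at the drain: ½ k_p (V_SG − |V_th|)² = (V_DD − V_SG)/R.
Let x = V_SG − 1.21. Then 18.3 x² + x − 9.89 = 0, giving x = 0.709 V (positive root), so V_SG = 1.92 V.
I_D = (V_DD − V_SG)/R = (11.1 − 1.92) / 31.5 = 0.291 mA.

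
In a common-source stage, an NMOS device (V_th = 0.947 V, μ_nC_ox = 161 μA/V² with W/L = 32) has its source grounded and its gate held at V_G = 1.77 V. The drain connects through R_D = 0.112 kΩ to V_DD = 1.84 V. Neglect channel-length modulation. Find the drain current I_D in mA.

I_D = 1.74 mA

V_GS = V_G = 1.77 V, so V_ov = 1.77 − 0.947 = 0.823 V.
k_n = μ_nC_ox · (W/L) = 5.152 mA/V².
Assume saturation: I_D = ½ k_n V_ov² = 0.5 × 5.152 × 0.823² = 1.74 mA, giving V_DS = V_DD − I_D R_D = 1.84 − 1.74 × 0.112 = 1.64 V.
V_DS = 1.64 V ≥ V_ov = 0.823 V, confirming saturation.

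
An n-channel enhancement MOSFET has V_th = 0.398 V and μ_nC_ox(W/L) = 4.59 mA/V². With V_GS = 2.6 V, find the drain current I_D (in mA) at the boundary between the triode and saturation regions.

I_D = 11.1 mA

At the boundary V_DS = V_ov = V_GS − V_th = 2.6 − 0.398 = 2.2 V.
I_D = ½ k_n V_ov² = 0.5 × 4.59 × 2.2² = 11.1 mA.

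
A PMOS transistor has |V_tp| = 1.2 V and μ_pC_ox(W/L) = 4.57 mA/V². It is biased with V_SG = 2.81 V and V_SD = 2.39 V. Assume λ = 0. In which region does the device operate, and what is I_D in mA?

V_ov = V_SG − |V_tp| = 2.81 − 1.2 = 1.61 V.
Since V_SD = 2.39 V ≥ V_ov = 1.61 V, the device is in saturation.
I_D = ½ k_p V_ov² = 0.5 × 4.57 × 1.61² = 5.92 mA.

Saturation; I_D = 5.92 mA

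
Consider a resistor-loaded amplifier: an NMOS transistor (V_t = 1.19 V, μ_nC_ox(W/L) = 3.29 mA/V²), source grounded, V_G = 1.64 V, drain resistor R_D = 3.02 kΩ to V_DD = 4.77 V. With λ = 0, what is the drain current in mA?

V_GS = V_G = 1.64 V, so V_ov = 1.64 − 1.19 = 0.45 V.
Assume saturation: I_D = ½ k_n V_ov² = 0.5 × 3.29 × 0.45² = 0.333 mA, giving V_DS = V_DD − I_D R_D = 4.77 − 0.333 × 3.02 = 3.76 V.
V_DS = 3.76 V ≥ V_ov = 0.45 V, confirming saturation.

I_D = 0.333 mA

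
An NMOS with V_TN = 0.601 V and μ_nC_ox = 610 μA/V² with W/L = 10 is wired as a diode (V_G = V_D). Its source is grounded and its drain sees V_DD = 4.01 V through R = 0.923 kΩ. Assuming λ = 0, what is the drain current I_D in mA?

I_D = 2.68 mA

With gate tied to drain, V_GS = V_DS ≥ V_GS − V_TN, so the device is in saturation.
k_n = μ_nC_ox · (W/L) = 6.1 mA/V².
KCL at the drain: ½ k_n (V_GS − V_TN)² = (V_DD − V_GS)/R.
Let x = V_GS − 0.601. Then 2.82 x² + x − 3.409 = 0, giving x = 0.937 V (positive root), so V_GS = 1.54 V.
I_D = (V_DD − V_GS)/R = (4.01 − 1.54) / 0.923 = 2.68 mA.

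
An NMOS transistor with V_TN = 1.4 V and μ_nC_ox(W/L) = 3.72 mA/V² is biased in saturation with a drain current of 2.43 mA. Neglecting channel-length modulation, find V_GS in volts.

V_GS = 2.54 V

In saturation I_D = ½ k_n (V_GS − V_TN)², so V_GS − V_TN = √(2 I_D / k_n) = √(2 × 2.43 / 3.72) = 1.14 V.
V_GS = 1.4 + 1.14 = 2.54 V.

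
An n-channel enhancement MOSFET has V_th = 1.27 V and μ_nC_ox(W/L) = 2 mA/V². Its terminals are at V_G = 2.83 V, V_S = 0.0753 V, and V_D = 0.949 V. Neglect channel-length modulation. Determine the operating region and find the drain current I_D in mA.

Triode; I_D = 1.83 mA

V_GS = V_G − V_S = 2.83 − 0.0753 = 2.75 V; V_DS = V_D − V_S = 0.949 − 0.0753 = 0.874 V.
V_ov = V_GS − V_th = 2.75 − 1.27 = 1.48 V.
Since V_DS = 0.874 V < V_ov = 1.48 V, the device is in the triode region.
I_D = k_n [V_ov · V_DS − ½ V_DS²] = 2 × [1.48 × 0.874 − 0.5 × 0.874²] = 1.83 mA.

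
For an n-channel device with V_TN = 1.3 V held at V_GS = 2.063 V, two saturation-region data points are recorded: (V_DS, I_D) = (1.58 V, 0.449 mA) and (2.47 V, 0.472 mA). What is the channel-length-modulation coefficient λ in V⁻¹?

λ = 0.0633 V⁻¹

With V_GS fixed, I_D ∝ (1 + λ V_DS) in saturation, so I_D2/I_D1 = (1 + λ V_DS2)/(1 + λ V_DS1).
0.472/0.449 = 1.051 = (1 + 2.47 λ)/(1 + 1.58 λ).
Solving: λ (I_D1 V_DS2 − I_D2 V_DS1) = I_D2 − I_D1, so λ = (0.472 − 0.449) / (0.449 × 2.47 − 0.472 × 1.58) = 0.023 / 0.363 = 0.0633 V⁻¹.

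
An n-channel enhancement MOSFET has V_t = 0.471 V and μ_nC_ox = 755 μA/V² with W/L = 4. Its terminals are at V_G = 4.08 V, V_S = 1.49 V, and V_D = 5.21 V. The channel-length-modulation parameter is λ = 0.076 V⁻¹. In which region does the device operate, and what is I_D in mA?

Saturation; I_D = 8.70 mA

V_GS = V_G − V_S = 4.08 − 1.49 = 2.59 V; V_DS = V_D − V_S = 5.21 − 1.49 = 3.72 V.
k_n = μ_nC_ox · (W/L) = 3.02 mA/V².
V_ov = V_GS − V_t = 2.59 − 0.471 = 2.12 V.
Since V_DS = 3.72 V ≥ V_ov = 2.12 V, the device is in saturation.
I_D = ½ k_n V_ov² (1 + λ V_DS) = 0.5 × 3.02 × 2.12² × (1 + 0.076 × 3.72) = 8.7 mA.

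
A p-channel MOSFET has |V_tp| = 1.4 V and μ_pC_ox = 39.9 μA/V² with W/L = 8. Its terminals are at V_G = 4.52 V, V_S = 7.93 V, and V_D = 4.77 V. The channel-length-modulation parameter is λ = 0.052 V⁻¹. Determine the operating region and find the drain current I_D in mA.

Saturation; I_D = 0.751 mA

V_SG = V_S − V_G = 7.93 − 4.52 = 3.41 V; V_SD = V_S − V_D = 7.93 − 4.77 = 3.16 V.
k_p = μ_pC_ox · (W/L) = 0.3192 mA/V².
V_ov = V_SG − |V_tp| = 3.41 − 1.4 = 2.01 V.
Since V_SD = 3.16 V ≥ V_ov = 2.01 V, the device is in saturation.
I_D = ½ k_p V_ov² (1 + λ V_SD) = 0.5 × 0.3192 × 2.01² × (1 + 0.052 × 3.16) = 0.751 mA.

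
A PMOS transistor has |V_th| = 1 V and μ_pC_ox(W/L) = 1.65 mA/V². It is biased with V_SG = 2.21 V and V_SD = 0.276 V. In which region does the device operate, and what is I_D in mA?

Triode; I_D = 0.488 mA

V_ov = V_SG − |V_th| = 2.21 − 1 = 1.21 V.
Since V_SD = 0.276 V < V_ov = 1.21 V, the device is in the triode region.
I_D = k_p [V_ov · V_SD − ½ V_SD²] = 1.65 × [1.21 × 0.276 − 0.5 × 0.276²] = 0.488 mA.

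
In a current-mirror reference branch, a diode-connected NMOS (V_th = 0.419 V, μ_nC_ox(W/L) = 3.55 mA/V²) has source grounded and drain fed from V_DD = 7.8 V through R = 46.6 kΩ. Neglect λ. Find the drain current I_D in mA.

With gate tied to drain, V_GS = V_DS ≥ V_GS − V_th, so the device is in saturation.
KCL at the drain: ½ k_n (V_GS − V_th)² = (V_DD − V_GS)/R.
Let x = V_GS − 0.419. Then 82.7 x² + x − 7.381 = 0, giving x = 0.293 V (positive root), so V_GS = 0.712 V.
I_D = (V_DD − V_GS)/R = (7.8 − 0.712) / 46.6 = 0.152 mA.

I_D = 0.152 mA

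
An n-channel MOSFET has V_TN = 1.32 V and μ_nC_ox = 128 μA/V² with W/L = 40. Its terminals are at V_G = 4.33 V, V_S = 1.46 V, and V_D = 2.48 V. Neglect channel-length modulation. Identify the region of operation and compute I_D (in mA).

V_GS = V_G − V_S = 4.33 − 1.46 = 2.87 V; V_DS = V_D − V_S = 2.48 − 1.46 = 1.02 V.
k_n = μ_nC_ox · (W/L) = 5.12 mA/V².
V_ov = V_GS − V_TN = 2.87 − 1.32 = 1.55 V.
Since V_DS = 1.02 V < V_ov = 1.55 V, the device is in the triode region.
I_D = k_n [V_ov · V_DS − ½ V_DS²] = 5.12 × [1.55 × 1.02 − 0.5 × 1.02²] = 5.43 mA.

Triode; I_D = 5.43 mA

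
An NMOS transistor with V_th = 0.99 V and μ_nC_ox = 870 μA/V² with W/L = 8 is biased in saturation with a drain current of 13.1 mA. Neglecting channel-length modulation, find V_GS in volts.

k_n = μ_nC_ox · (W/L) = 6.96 mA/V².
In saturation I_D = ½ k_n (V_GS − V_th)², so V_GS − V_th = √(2 I_D / k_n) = √(2 × 13.1 / 6.96) = 1.94 V.
V_GS = 0.99 + 1.94 = 2.93 V.

V_GS = 2.93 V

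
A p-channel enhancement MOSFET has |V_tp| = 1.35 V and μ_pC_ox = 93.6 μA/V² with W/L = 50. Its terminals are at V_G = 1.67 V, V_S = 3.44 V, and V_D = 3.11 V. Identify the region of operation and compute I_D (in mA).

V_SG = V_S − V_G = 3.44 − 1.67 = 1.77 V; V_SD = V_S − V_D = 3.44 − 3.11 = 0.33 V.
k_p = μ_pC_ox · (W/L) = 4.68 mA/V².
V_ov = V_SG − |V_tp| = 1.77 − 1.35 = 0.42 V.
Since V_SD = 0.33 V < V_ov = 0.42 V, the device is in the triode region.
I_D = k_p [V_ov · V_SD − ½ V_SD²] = 4.68 × [0.42 × 0.33 − 0.5 × 0.33²] = 0.394 mA.

Triode; I_D = 0.394 mA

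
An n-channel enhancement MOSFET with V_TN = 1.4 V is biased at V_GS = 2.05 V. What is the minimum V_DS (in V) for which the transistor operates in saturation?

V_DS,sat = 0.650 V

The boundary between triode and saturation is V_DS = V_GS − V_TN = V_ov.
V_ov = 2.05 − 1.4 = 0.65 V.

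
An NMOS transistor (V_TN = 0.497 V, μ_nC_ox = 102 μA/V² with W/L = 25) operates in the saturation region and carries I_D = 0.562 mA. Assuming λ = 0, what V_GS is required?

V_GS = 1.16 V

k_n = μ_nC_ox · (W/L) = 2.55 mA/V².
In saturation I_D = ½ k_n (V_GS − V_TN)², so V_GS − V_TN = √(2 I_D / k_n) = √(2 × 0.562 / 2.55) = 0.664 V.
V_GS = 0.497 + 0.664 = 1.16 V.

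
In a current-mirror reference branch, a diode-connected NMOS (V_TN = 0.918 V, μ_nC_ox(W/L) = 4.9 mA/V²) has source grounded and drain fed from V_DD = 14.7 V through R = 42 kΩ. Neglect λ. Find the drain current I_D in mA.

I_D = 0.320 mA

With gate tied to drain, V_GS = V_DS ≥ V_GS − V_TN, so the device is in saturation.
KCL at the drain: ½ k_n (V_GS − V_TN)² = (V_DD − V_GS)/R.
Let x = V_GS − 0.918. Then 103 x² + x − 13.78 = 0, giving x = 0.361 V (positive root), so V_GS = 1.28 V.
I_D = (V_DD − V_GS)/R = (14.7 − 1.28) / 42 = 0.32 mA.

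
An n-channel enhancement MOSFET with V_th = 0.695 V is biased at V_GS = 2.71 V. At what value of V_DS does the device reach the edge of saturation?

V_DS,sat = 2.02 V

The boundary between triode and saturation is V_DS = V_GS − V_th = V_ov.
V_ov = 2.71 − 0.695 = 2.02 V.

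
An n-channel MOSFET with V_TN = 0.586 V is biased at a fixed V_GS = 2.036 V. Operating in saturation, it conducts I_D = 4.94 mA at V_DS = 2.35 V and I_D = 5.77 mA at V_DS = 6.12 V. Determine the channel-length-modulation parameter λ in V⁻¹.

With V_GS fixed, I_D ∝ (1 + λ V_DS) in saturation, so I_D2/I_D1 = (1 + λ V_DS2)/(1 + λ V_DS1).
5.77/4.94 = 1.168 = (1 + 6.12 λ)/(1 + 2.35 λ).
Solving: λ (I_D1 V_DS2 − I_D2 V_DS1) = I_D2 − I_D1, so λ = (5.77 − 4.94) / (4.94 × 6.12 − 5.77 × 2.35) = 0.83 / 16.7 = 0.0498 V⁻¹.

λ = 0.0498 V⁻¹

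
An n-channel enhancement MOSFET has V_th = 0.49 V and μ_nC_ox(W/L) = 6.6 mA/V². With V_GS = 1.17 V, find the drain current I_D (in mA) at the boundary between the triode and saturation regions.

I_D = 1.53 mA

At the boundary V_DS = V_ov = V_GS − V_th = 1.17 − 0.49 = 0.68 V.
I_D = ½ k_n V_ov² = 0.5 × 6.6 × 0.68² = 1.53 mA.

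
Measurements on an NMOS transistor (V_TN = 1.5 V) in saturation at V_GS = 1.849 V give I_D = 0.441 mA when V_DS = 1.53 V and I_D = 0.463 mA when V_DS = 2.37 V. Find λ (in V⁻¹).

With V_GS fixed, I_D ∝ (1 + λ V_DS) in saturation, so I_D2/I_D1 = (1 + λ V_DS2)/(1 + λ V_DS1).
0.463/0.441 = 1.05 = (1 + 2.37 λ)/(1 + 1.53 λ).
Solving: λ (I_D1 V_DS2 − I_D2 V_DS1) = I_D2 − I_D1, so λ = (0.463 − 0.441) / (0.441 × 2.37 − 0.463 × 1.53) = 0.022 / 0.337 = 0.0653 V⁻¹.

λ = 0.0653 V⁻¹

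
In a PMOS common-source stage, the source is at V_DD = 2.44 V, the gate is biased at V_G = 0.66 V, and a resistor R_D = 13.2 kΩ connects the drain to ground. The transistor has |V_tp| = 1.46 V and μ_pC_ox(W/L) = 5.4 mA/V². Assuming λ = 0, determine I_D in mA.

V_SG = V_DD − V_G = 2.44 − 0.66 = 1.78 V, so V_ov = 1.78 − 1.46 = 0.32 V.
Assume saturation: I_D = ½ k_p V_ov² = 0.5 × 5.4 × 0.32² = 0.276 mA, giving V_SD = V_DD − I_D R_D = 2.44 − 0.276 × 13.2 = -1.21 V.
But -1.21 V < V_ov = 0.32 V, so the device is actually in triode.
In triode I_D = k_p[V_ov V_SD − ½ V_SD²] and I_D = (V_DD − V_SD)/R_D. Equating: 35.6 V_SD² − 23.81 V_SD + 2.44 = 0, giving V_SD = 0.126 V (the root below V_ov).
I_D = (2.44 − 0.126) / 13.2 = 0.175 mA.

I_D = 0.175 mA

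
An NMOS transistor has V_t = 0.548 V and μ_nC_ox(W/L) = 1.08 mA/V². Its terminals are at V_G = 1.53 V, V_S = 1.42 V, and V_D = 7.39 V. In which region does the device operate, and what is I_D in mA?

Cutoff; I_D = 0 mA

V_GS = V_G − V_S = 1.53 − 1.42 = 0.11 V; V_DS = V_D − V_S = 7.39 − 1.42 = 5.97 V.
V_GS = 0.11 V < V_t = 0.548 V, so the transistor is in cutoff.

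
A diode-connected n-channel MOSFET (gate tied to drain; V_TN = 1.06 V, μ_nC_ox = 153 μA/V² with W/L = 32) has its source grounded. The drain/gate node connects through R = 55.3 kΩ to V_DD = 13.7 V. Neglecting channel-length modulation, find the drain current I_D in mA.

I_D = 0.223 mA

With gate tied to drain, V_GS = V_DS ≥ V_GS − V_TN, so the device is in saturation.
k_n = μ_nC_ox · (W/L) = 4.896 mA/V².
KCL at the drain: ½ k_n (V_GS − V_TN)² = (V_DD − V_GS)/R.
Let x = V_GS − 1.06. Then 135 x² + x − 12.64 = 0, giving x = 0.302 V (positive root), so V_GS = 1.36 V.
I_D = (V_DD − V_GS)/R = (13.7 − 1.36) / 55.3 = 0.223 mA.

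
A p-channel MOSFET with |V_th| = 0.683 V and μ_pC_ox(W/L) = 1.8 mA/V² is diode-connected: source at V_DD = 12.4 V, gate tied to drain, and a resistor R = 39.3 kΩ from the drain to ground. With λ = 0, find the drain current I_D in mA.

With gate tied to drain, V_SG = V_SD ≥ V_SG − |V_th|, so the device is in saturation.
KCL at the drain: ½ k_p (V_SG − |V_th|)² = (V_DD − V_SG)/R.
Let x = V_SG − 0.683. Then 35.4 x² + x − 11.72 = 0, giving x = 0.562 V (positive root), so V_SG = 1.24 V.
I_D = (V_DD − V_SG)/R = (12.4 − 1.24) / 39.3 = 0.284 mA.

I_D = 0.284 mA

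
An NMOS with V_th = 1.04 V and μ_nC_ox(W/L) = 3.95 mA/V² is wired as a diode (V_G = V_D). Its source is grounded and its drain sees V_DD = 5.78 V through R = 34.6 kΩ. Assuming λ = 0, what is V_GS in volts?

V_GS = 1.30 V

With gate tied to drain, V_GS = V_DS ≥ V_GS − V_th, so the device is in saturation.
KCL at the drain: ½ k_n (V_GS − V_th)² = (V_DD − V_GS)/R.
Let x = V_GS − 1.04. Then 68.3 x² + x − 4.74 = 0, giving x = 0.256 V (positive root), so V_GS = 1.3 V.
I_D = (V_DD − V_GS)/R = (5.78 − 1.3) / 34.6 = 0.13 mA.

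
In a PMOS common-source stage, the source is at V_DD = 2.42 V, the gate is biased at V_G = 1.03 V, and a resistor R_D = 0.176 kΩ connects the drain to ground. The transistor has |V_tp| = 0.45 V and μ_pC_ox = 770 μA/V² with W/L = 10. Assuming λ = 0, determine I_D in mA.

I_D = 3.40 mA

V_SG = V_DD − V_G = 2.42 − 1.03 = 1.39 V, so V_ov = 1.39 − 0.45 = 0.94 V.
k_p = μ_pC_ox · (W/L) = 7.7 mA/V².
Assume saturation: I_D = ½ k_p V_ov² = 0.5 × 7.7 × 0.94² = 3.4 mA, giving V_SD = V_DD − I_D R_D = 2.42 − 3.4 × 0.176 = 1.82 V.
V_SD = 1.82 V ≥ V_ov = 0.94 V, confirming saturation.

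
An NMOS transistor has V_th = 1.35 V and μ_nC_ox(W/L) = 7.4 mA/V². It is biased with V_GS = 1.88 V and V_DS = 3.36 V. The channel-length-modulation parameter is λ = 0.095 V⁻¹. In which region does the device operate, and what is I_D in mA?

V_ov = V_GS − V_th = 1.88 − 1.35 = 0.53 V.
Since V_DS = 3.36 V ≥ V_ov = 0.53 V, the device is in saturation.
I_D = ½ k_n V_ov² (1 + λ V_DS) = 0.5 × 7.4 × 0.53² × (1 + 0.095 × 3.36) = 1.37 mA.

Saturation; I_D = 1.37 mA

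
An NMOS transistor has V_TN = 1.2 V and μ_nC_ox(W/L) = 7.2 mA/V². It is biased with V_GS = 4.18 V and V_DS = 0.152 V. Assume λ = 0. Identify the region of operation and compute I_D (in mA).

V_ov = V_GS − V_TN = 4.18 − 1.2 = 2.98 V.
Since V_DS = 0.152 V < V_ov = 2.98 V, the device is in the triode region.
I_D = k_n [V_ov · V_DS − ½ V_DS²] = 7.2 × [2.98 × 0.152 − 0.5 × 0.152²] = 3.18 mA.

Triode; I_D = 3.18 mA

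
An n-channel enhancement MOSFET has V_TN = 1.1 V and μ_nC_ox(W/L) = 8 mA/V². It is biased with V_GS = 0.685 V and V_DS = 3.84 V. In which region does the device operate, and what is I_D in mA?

Cutoff; I_D = 0 mA

V_GS = 0.685 V < V_TN = 1.1 V, so the transistor is in cutoff.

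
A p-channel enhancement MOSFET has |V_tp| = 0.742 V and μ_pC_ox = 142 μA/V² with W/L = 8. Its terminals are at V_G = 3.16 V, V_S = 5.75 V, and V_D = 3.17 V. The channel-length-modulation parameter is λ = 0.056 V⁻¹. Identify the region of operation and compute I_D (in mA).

V_SG = V_S − V_G = 5.75 − 3.16 = 2.59 V; V_SD = V_S − V_D = 5.75 − 3.17 = 2.58 V.
k_p = μ_pC_ox · (W/L) = 1.136 mA/V².
V_ov = V_SG − |V_tp| = 2.59 − 0.742 = 1.85 V.
Since V_SD = 2.58 V ≥ V_ov = 1.85 V, the device is in saturation.
I_D = ½ k_p V_ov² (1 + λ V_SD) = 0.5 × 1.136 × 1.85² × (1 + 0.056 × 2.58) = 2.22 mA.

Saturation; I_D = 2.22 mA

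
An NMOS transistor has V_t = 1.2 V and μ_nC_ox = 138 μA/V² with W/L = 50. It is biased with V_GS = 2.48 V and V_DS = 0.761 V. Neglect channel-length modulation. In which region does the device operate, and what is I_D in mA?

Triode; I_D = 4.72 mA

k_n = μ_nC_ox · (W/L) = 6.9 mA/V².
V_ov = V_GS − V_t = 2.48 − 1.2 = 1.28 V.
Since V_DS = 0.761 V < V_ov = 1.28 V, the device is in the triode region.
I_D = k_n [V_ov · V_DS − ½ V_DS²] = 6.9 × [1.28 × 0.761 − 0.5 × 0.761²] = 4.72 mA.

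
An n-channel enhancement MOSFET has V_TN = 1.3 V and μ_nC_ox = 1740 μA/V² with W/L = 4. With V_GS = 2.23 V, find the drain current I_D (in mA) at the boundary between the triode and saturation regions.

At the boundary V_DS = V_ov = V_GS − V_TN = 2.23 − 1.3 = 0.93 V.
k_n = μ_nC_ox · (W/L) = 6.96 mA/V².
I_D = ½ k_n V_ov² = 0.5 × 6.96 × 0.93² = 3.01 mA.

I_D = 3.01 mA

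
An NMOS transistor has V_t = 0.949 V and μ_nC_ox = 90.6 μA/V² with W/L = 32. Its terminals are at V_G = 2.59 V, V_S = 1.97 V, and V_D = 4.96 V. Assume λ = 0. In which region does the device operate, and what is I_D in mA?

V_GS = V_G − V_S = 2.59 − 1.97 = 0.62 V; V_DS = V_D − V_S = 4.96 − 1.97 = 2.99 V.
V_GS = 0.62 V < V_t = 0.949 V, so the transistor is in cutoff.

Cutoff; I_D = 0 mA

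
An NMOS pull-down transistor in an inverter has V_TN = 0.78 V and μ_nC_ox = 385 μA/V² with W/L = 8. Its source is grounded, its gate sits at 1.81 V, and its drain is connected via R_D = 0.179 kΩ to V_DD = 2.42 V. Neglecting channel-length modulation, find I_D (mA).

V_GS = V_G = 1.81 V, so V_ov = 1.81 − 0.78 = 1.03 V.
k_n = μ_nC_ox · (W/L) = 3.08 mA/V².
Assume saturation: I_D = ½ k_n V_ov² = 0.5 × 3.08 × 1.03² = 1.63 mA, giving V_DS = V_DD − I_D R_D = 2.42 − 1.63 × 0.179 = 2.13 V.
V_DS = 2.13 V ≥ V_ov = 1.03 V, confirming saturation.

I_D = 1.63 mA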